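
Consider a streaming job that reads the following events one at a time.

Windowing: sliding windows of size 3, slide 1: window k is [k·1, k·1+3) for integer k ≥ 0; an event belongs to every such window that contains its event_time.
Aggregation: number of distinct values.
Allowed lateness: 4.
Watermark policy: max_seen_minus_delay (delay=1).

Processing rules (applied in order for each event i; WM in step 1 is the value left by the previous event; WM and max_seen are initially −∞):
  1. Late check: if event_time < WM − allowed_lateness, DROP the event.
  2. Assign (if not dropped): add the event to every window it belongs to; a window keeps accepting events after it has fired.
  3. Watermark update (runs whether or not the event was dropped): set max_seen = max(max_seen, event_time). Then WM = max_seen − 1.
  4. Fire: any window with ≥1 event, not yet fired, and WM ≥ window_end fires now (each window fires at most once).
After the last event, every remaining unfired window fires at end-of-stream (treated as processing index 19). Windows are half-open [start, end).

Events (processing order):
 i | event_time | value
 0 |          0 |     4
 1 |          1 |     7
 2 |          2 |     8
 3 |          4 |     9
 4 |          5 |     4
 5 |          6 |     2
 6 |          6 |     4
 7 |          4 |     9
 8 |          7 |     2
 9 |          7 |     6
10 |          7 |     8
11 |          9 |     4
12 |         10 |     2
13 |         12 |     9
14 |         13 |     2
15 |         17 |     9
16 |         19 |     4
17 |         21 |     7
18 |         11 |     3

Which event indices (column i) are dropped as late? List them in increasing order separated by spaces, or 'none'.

18

i=0 t=0 v=4: → [0,3); WM=-1
i=1 t=1 v=7: → [1,4),[0,3); WM=0
i=2 t=2 v=8: → [2,5),[1,4),[0,3); WM=1
i=3 t=4 v=9: → [4,7),[3,6),[2,5); WM=3; [0,3) fires=3
i=4 t=5 v=4: → [5,8),[4,7),[3,6); WM=4; [1,4) fires=2
i=5 t=6 v=2: → [6,9),[5,8),[4,7); WM=5; [2,5) fires=2
i=6 t=6 v=4: → [6,9),[5,8),[4,7); WM=5
i=7 t=4 v=9: → [4,7),[3,6),[2,5); WM=5
i=8 t=7 v=2: → [7,10),[6,9),[5,8); WM=6; [3,6) fires=2
i=9 t=7 v=6: → [7,10),[6,9),[5,8); WM=6
i=10 t=7 v=8: → [7,10),[6,9),[5,8); WM=6
i=11 t=9 v=4: → [9,12),[8,11),[7,10); WM=8; [4,7) fires=3 [5,8) fires=4
i=12 t=10 v=2: → [10,13),[9,12),[8,11); WM=9; [6,9) fires=4
i=13 t=12 v=9: → [12,15),[11,14),[10,13); WM=11; [7,10) fires=4 [8,11) fires=2
i=14 t=13 v=2: → [13,16),[12,15),[11,14); WM=12; [9,12) fires=2
i=15 t=17 v=9: → [17,20),[16,19),[15,18); WM=16; [10,13) fires=2 [11,14) fires=2 [12,15) fires=2 [13,16) fires=1
i=16 t=19 v=4: → [19,22),[18,21),[17,20); WM=18; [15,18) fires=1
i=17 t=21 v=7: → [21,24),[20,23),[19,22); WM=20; [16,19) fires=1 [17,20) fires=2
i=18 t=11 v=3: DROP (t<20-4); WM=20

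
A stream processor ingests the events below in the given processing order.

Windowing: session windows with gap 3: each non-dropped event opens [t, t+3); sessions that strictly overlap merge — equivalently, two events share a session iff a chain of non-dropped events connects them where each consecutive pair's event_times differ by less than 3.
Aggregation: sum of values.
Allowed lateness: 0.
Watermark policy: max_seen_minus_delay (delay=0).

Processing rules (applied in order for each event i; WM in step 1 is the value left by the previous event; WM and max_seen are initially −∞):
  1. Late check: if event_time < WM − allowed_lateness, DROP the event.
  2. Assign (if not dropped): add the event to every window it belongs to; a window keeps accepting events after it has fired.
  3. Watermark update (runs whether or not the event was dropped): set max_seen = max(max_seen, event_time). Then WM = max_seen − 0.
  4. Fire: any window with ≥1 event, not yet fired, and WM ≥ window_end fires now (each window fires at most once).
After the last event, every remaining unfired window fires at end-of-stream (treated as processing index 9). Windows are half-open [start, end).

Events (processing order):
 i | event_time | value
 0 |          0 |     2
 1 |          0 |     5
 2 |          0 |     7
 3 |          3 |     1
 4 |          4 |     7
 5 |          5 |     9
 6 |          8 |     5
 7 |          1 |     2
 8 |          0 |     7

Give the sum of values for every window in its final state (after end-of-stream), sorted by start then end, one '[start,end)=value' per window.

i=0 t=0 v=2: → [0,3); WM=0
i=1 t=0 v=5: → [0,3); WM=0
i=2 t=0 v=7: → [0,3); WM=0
i=3 t=3 v=1: → [3,6); WM=3
i=4 t=4 v=7: → [3,7); WM=4
i=5 t=5 v=9: → [3,8); WM=5
i=6 t=8 v=5: → [8,11); WM=8
i=7 t=1 v=2: DROP (t<8-0); WM=8
i=8 t=0 v=7: DROP (t<8-0); WM=8

[0,3)=14 [3,8)=17 [8,11)=5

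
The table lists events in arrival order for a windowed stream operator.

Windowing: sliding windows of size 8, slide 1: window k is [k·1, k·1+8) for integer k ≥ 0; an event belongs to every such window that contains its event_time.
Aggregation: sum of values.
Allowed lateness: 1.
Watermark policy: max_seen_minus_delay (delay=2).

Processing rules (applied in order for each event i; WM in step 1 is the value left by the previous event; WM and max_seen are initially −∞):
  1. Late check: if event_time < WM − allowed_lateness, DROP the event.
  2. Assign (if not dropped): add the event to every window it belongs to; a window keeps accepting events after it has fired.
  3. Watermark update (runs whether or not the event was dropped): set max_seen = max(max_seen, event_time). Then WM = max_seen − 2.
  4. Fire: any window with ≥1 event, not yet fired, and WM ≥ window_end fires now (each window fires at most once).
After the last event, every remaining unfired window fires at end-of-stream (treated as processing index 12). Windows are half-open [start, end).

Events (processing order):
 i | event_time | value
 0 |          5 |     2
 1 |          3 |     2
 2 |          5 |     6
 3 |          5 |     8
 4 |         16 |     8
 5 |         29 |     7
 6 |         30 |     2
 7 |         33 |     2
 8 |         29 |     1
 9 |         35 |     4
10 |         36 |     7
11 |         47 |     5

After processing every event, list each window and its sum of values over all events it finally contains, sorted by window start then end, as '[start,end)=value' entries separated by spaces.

i=0 t=5 v=2: → [5,13),[4,12),[3,11),[2,10),[1,9),[0,8); WM=3
i=1 t=3 v=2: → [3,11),[2,10),[1,9),[0,8); WM=3
i=2 t=5 v=6: → [5,13),[4,12),[3,11),[2,10),[1,9),[0,8); WM=3
i=3 t=5 v=8: → [5,13),[4,12),[3,11),[2,10),[1,9),[0,8); WM=3
i=4 t=16 v=8: → [16,24),[15,23),[14,22),[13,21),[12,20),[11,19),[10,18),[9,17); WM=14; [0,8) fires=18 [1,9) fires=18 [2,10) fires=18 [3,11) fires=18 [4,12) fires=16 [5,13) fires=16
i=5 t=29 v=7: → [29,37),[28,36),[27,35),[26,34),[25,33),[24,32),[23,31),[22,30); WM=27; [9,17) fires=8 [10,18) fires=8 [11,19) fires=8 [12,20) fires=8 [13,21) fires=8 [14,22) fires=8 [15,23) fires=8 [16,24) fires=8
i=6 t=30 v=2: → [30,38),[29,37),[28,36),[27,35),[26,34),[25,33),[24,32),[23,31); WM=28
i=7 t=33 v=2: → [33,41),[32,40),[31,39),[30,38),[29,37),[28,36),[27,35),[26,34); WM=31; [22,30) fires=7 [23,31) fires=9
i=8 t=29 v=1: DROP (t<31-1); WM=31
i=9 t=35 v=4: → [35,43),[34,42),[33,41),[32,40),[31,39),[30,38),[29,37),[28,36); WM=33; [24,32) fires=9 [25,33) fires=9
i=10 t=36 v=7: → [36,44),[35,43),[34,42),[33,41),[32,40),[31,39),[30,38),[29,37); WM=34; [26,34) fires=11
i=11 t=47 v=5: → [47,55),[46,54),[45,53),[44,52),[43,51),[42,50),[41,49),[40,48); WM=45; [27,35) fires=11 [28,36) fires=15 [29,37) fires=22 [30,38) fires=15 [31,39) fires=13 [32,40) fires=13 [33,41) fires=13 [34,42) fires=11 [35,43) fires=11 [36,44) fires=7

[0,8)=18 [1,9)=18 [2,10)=18 [3,11)=18 [4,12)=16 [5,13)=16 [9,17)=8 [10,18)=8 [11,19)=8 [12,20)=8 [13,21)=8 [14,22)=8 [15,23)=8 [16,24)=8 [22,30)=7 [23,31)=9 [24,32)=9 [25,33)=9 [26,34)=11 [27,35)=11 [28,36)=15 [29,37)=22 [30,38)=15 [31,39)=13 [32,40)=13 [33,41)=13 [34,42)=11 [35,43)=11 [36,44)=7 [40,48)=5 [41,49)=5 [42,50)=5 [43,51)=5 [44,52)=5 [45,53)=5 [46,54)=5 [47,55)=5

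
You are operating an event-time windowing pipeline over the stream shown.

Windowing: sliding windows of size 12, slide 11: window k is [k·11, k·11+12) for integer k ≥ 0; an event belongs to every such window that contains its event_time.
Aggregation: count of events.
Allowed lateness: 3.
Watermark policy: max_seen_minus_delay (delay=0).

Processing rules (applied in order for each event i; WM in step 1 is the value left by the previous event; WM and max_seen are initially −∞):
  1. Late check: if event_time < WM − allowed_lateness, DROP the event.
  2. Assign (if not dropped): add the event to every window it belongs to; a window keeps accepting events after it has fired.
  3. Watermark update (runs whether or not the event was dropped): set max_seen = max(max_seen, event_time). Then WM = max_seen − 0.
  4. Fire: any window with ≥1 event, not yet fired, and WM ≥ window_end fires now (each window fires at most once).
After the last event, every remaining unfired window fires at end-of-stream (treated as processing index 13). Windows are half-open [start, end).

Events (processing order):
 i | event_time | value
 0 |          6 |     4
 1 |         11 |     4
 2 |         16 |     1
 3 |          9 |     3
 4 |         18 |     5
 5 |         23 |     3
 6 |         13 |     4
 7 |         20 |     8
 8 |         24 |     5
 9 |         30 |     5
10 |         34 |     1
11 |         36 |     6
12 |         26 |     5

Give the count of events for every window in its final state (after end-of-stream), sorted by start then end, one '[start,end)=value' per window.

[0,12)=2 [11,23)=4 [22,34)=3 [33,45)=2

i=0 t=6 v=4: → [0,12); WM=6
i=1 t=11 v=4: → [11,23),[0,12); WM=11
i=2 t=16 v=1: → [11,23); WM=16; [0,12) fires=2
i=3 t=9 v=3: DROP (t<16-3); WM=16
i=4 t=18 v=5: → [11,23); WM=18
i=5 t=23 v=3: → [22,34); WM=23; [11,23) fires=3
i=6 t=13 v=4: DROP (t<23-3); WM=23
i=7 t=20 v=8: → [11,23); WM=23
i=8 t=24 v=5: → [22,34); WM=24
i=9 t=30 v=5: → [22,34); WM=30
i=10 t=34 v=1: → [33,45); WM=34; [22,34) fires=3
i=11 t=36 v=6: → [33,45); WM=36
i=12 t=26 v=5: DROP (t<36-3); WM=36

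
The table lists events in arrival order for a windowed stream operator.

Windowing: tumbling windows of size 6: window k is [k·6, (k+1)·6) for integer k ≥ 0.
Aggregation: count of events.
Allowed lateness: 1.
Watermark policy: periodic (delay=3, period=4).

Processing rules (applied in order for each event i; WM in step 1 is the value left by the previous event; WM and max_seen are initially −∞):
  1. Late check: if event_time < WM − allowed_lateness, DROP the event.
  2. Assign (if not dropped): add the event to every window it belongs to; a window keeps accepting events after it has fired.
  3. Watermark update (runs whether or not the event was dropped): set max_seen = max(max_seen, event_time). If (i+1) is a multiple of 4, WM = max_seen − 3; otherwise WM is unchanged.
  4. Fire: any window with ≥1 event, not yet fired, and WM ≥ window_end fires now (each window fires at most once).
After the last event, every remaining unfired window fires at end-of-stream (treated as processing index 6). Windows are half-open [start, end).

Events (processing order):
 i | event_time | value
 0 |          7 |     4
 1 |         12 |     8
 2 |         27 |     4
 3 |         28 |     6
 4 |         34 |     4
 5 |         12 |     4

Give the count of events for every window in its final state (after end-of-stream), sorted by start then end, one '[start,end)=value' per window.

[6,12)=1 [12,18)=1 [24,30)=2 [30,36)=1

i=0 t=7 v=4: → [6,12); WM=−∞
i=1 t=12 v=8: → [12,18); WM=−∞
i=2 t=27 v=4: → [24,30); WM=−∞
i=3 t=28 v=6: → [24,30); WM=25; [6,12) fires=1 [12,18) fires=1
i=4 t=34 v=4: → [30,36); WM=25
i=5 t=12 v=4: DROP (t<25-1); WM=25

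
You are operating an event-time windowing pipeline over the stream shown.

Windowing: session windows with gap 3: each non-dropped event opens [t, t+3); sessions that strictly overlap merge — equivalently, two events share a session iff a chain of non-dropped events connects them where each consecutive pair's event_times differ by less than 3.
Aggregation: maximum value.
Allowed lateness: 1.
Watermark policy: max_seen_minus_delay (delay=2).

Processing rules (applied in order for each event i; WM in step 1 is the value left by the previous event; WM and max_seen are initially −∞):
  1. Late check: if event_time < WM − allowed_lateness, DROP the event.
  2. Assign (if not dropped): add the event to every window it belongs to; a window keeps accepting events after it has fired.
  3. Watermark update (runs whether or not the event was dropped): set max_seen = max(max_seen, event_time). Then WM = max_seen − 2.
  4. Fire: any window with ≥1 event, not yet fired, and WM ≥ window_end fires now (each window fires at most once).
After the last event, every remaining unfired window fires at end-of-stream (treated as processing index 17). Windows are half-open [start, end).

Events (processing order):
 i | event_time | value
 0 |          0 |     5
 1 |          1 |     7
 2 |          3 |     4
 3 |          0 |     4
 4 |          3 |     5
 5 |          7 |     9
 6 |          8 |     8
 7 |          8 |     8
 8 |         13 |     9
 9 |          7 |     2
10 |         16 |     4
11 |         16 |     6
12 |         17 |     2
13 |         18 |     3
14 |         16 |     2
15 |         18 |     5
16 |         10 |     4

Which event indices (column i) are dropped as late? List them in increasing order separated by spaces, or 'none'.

i=0 t=0 v=5: → [0,3); WM=-2
i=1 t=1 v=7: → [0,4); WM=-1
i=2 t=3 v=4: → [0,6); WM=1
i=3 t=0 v=4: → [0,6); WM=1
i=4 t=3 v=5: → [0,6); WM=1
i=5 t=7 v=9: → [7,10); WM=5
i=6 t=8 v=8: → [7,11); WM=6
i=7 t=8 v=8: → [7,11); WM=6
i=8 t=13 v=9: → [13,16); WM=11
i=9 t=7 v=2: DROP (t<11-1); WM=11
i=10 t=16 v=4: → [16,19); WM=14
i=11 t=16 v=6: → [16,19); WM=14
i=12 t=17 v=2: → [16,20); WM=15
i=13 t=18 v=3: → [16,21); WM=16
i=14 t=16 v=2: → [16,21); WM=16
i=15 t=18 v=5: → [16,21); WM=16
i=16 t=10 v=4: DROP (t<16-1); WM=16

9 16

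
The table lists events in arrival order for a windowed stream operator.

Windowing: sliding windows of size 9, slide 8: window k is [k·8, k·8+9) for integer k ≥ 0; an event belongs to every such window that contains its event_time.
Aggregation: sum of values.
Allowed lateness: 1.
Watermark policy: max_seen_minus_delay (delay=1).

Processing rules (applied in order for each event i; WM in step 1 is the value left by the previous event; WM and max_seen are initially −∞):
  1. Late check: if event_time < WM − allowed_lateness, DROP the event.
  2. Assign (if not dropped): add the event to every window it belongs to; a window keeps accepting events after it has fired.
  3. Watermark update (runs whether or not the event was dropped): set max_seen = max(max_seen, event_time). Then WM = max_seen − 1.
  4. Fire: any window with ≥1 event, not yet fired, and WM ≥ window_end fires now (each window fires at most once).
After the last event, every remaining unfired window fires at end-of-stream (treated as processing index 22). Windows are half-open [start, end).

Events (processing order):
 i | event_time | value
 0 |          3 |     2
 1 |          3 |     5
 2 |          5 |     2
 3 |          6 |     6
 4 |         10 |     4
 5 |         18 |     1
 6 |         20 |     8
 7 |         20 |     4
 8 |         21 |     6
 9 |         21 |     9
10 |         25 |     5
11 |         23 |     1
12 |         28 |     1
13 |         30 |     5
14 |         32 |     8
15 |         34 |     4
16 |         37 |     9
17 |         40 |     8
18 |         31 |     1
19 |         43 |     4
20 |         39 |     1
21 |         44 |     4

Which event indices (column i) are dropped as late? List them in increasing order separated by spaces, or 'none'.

i=0 t=3 v=2: → [0,9); WM=2
i=1 t=3 v=5: → [0,9); WM=2
i=2 t=5 v=2: → [0,9); WM=4
i=3 t=6 v=6: → [0,9); WM=5
i=4 t=10 v=4: → [8,17); WM=9; [0,9) fires=15
i=5 t=18 v=1: → [16,25); WM=17; [8,17) fires=4
i=6 t=20 v=8: → [16,25); WM=19
i=7 t=20 v=4: → [16,25); WM=19
i=8 t=21 v=6: → [16,25); WM=20
i=9 t=21 v=9: → [16,25); WM=20
i=10 t=25 v=5: → [24,33); WM=24
i=11 t=23 v=1: → [16,25); WM=24
i=12 t=28 v=1: → [24,33); WM=27; [16,25) fires=29
i=13 t=30 v=5: → [24,33); WM=29
i=14 t=32 v=8: → [32,41),[24,33); WM=31
i=15 t=34 v=4: → [32,41); WM=33; [24,33) fires=19
i=16 t=37 v=9: → [32,41); WM=36
i=17 t=40 v=8: → [40,49),[32,41); WM=39
i=18 t=31 v=1: DROP (t<39-1); WM=39
i=19 t=43 v=4: → [40,49); WM=42; [32,41) fires=29
i=20 t=39 v=1: DROP (t<42-1); WM=42
i=21 t=44 v=4: → [40,49); WM=43

18 20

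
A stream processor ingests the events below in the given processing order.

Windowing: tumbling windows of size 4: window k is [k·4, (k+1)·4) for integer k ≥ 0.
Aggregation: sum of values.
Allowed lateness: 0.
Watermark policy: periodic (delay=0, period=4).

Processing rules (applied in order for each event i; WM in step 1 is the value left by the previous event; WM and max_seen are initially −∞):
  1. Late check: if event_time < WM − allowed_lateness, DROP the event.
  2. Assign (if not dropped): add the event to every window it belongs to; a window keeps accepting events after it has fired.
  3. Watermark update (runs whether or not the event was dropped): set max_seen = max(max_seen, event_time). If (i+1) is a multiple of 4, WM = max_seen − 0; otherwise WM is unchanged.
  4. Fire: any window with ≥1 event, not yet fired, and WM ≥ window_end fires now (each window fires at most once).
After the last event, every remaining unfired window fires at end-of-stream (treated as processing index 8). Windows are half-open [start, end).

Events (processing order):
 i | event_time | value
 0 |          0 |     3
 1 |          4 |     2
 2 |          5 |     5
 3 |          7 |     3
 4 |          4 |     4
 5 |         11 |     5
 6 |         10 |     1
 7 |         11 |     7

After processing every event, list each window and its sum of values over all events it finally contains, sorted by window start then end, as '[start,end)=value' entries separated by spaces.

[0,4)=3 [4,8)=10 [8,12)=13

i=0 t=0 v=3: → [0,4); WM=−∞
i=1 t=4 v=2: → [4,8); WM=−∞
i=2 t=5 v=5: → [4,8); WM=−∞
i=3 t=7 v=3: → [4,8); WM=7; [0,4) fires=3
i=4 t=4 v=4: DROP (t<7-0); WM=7
i=5 t=11 v=5: → [8,12); WM=7
i=6 t=10 v=1: → [8,12); WM=7
i=7 t=11 v=7: → [8,12); WM=11; [4,8) fires=10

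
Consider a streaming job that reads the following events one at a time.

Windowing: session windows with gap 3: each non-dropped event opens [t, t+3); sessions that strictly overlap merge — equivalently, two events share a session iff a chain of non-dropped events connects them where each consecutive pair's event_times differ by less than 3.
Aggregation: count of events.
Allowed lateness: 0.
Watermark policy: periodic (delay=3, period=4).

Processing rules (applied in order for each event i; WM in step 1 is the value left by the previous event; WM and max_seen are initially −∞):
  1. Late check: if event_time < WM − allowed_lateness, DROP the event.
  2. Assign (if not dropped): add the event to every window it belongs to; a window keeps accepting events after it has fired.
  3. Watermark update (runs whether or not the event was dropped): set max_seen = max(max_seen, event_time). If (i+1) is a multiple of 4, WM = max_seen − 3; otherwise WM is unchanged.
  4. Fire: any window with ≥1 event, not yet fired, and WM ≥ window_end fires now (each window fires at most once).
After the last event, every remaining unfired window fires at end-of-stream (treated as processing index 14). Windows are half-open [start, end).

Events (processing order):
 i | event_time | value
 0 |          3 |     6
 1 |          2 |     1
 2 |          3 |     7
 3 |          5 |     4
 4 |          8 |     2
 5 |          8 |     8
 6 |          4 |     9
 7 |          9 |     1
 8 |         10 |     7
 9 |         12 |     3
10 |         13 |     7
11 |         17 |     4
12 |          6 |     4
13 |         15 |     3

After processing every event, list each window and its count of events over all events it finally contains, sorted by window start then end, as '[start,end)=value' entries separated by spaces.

i=0 t=3 v=6: → [3,6); WM=−∞
i=1 t=2 v=1: → [2,6); WM=−∞
i=2 t=3 v=7: → [2,6); WM=−∞
i=3 t=5 v=4: → [2,8); WM=2
i=4 t=8 v=2: → [8,11); WM=2
i=5 t=8 v=8: → [8,11); WM=2
i=6 t=4 v=9: → [2,8); WM=2
i=7 t=9 v=1: → [8,12); WM=6
i=8 t=10 v=7: → [8,13); WM=6
i=9 t=12 v=3: → [8,15); WM=6
i=10 t=13 v=7: → [8,16); WM=6
i=11 t=17 v=4: → [17,20); WM=14
i=12 t=6 v=4: DROP (t<14-0); WM=14
i=13 t=15 v=3: → [8,20); WM=14

[2,8)=5 [8,20)=8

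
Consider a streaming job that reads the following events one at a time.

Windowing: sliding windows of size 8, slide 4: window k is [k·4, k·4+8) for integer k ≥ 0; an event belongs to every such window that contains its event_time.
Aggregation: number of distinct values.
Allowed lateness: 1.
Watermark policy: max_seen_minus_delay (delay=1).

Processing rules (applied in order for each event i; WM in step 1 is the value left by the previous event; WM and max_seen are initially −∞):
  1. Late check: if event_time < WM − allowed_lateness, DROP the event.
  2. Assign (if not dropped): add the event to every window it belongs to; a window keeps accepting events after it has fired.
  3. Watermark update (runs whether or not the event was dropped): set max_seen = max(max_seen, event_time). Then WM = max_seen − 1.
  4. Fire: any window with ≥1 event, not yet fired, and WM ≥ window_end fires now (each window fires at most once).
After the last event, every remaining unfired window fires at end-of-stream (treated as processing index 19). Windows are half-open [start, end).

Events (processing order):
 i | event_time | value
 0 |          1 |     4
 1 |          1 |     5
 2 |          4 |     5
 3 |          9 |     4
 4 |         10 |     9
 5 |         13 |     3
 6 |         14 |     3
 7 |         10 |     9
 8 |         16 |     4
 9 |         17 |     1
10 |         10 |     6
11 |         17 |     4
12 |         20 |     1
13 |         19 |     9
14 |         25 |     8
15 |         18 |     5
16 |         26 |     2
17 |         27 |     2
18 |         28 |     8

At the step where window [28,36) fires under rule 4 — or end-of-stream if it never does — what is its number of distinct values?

i=0 t=1 v=4: → [0,8); WM=0
i=1 t=1 v=5: → [0,8); WM=0
i=2 t=4 v=5: → [4,12),[0,8); WM=3
i=3 t=9 v=4: → [8,16),[4,12); WM=8; [0,8) fires=2
i=4 t=10 v=9: → [8,16),[4,12); WM=9
i=5 t=13 v=3: → [12,20),[8,16); WM=12; [4,12) fires=3
i=6 t=14 v=3: → [12,20),[8,16); WM=13
i=7 t=10 v=9: DROP (t<13-1); WM=13
i=8 t=16 v=4: → [16,24),[12,20); WM=15
i=9 t=17 v=1: → [16,24),[12,20); WM=16; [8,16) fires=3
i=10 t=10 v=6: DROP (t<16-1); WM=16
i=11 t=17 v=4: → [16,24),[12,20); WM=16
i=12 t=20 v=1: → [20,28),[16,24); WM=19
i=13 t=19 v=9: → [16,24),[12,20); WM=19
i=14 t=25 v=8: → [24,32),[20,28); WM=24; [12,20) fires=4 [16,24) fires=3
i=15 t=18 v=5: DROP (t<24-1); WM=24
i=16 t=26 v=2: → [24,32),[20,28); WM=25
i=17 t=27 v=2: → [24,32),[20,28); WM=26
i=18 t=28 v=8: → [28,36),[24,32); WM=27

1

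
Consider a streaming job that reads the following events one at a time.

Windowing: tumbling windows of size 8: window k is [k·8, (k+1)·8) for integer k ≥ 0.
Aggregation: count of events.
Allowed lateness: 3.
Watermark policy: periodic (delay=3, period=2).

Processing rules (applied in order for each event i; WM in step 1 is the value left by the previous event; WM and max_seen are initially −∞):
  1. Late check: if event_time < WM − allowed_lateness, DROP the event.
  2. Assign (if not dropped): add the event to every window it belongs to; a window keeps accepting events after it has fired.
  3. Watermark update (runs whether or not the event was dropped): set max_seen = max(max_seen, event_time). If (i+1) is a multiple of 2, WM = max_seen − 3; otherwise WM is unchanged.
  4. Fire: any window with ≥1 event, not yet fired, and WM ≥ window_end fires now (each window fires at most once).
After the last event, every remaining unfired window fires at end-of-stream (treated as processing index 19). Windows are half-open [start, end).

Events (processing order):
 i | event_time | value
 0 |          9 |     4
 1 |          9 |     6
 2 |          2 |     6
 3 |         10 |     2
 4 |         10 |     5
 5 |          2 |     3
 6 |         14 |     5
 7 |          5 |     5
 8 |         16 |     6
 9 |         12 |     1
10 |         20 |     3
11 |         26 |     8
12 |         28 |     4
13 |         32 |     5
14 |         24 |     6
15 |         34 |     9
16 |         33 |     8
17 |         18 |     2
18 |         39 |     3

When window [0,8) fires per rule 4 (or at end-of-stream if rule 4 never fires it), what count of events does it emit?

1

i=0 t=9 v=4: → [8,16); WM=−∞
i=1 t=9 v=6: → [8,16); WM=6
i=2 t=2 v=6: DROP (t<6-3); WM=6
i=3 t=10 v=2: → [8,16); WM=7
i=4 t=10 v=5: → [8,16); WM=7
i=5 t=2 v=3: DROP (t<7-3); WM=7
i=6 t=14 v=5: → [8,16); WM=7
i=7 t=5 v=5: → [0,8); WM=11; [0,8) fires=1
i=8 t=16 v=6: → [16,24); WM=11
i=9 t=12 v=1: → [8,16); WM=13
i=10 t=20 v=3: → [16,24); WM=13
i=11 t=26 v=8: → [24,32); WM=23; [8,16) fires=6
i=12 t=28 v=4: → [24,32); WM=23
i=13 t=32 v=5: → [32,40); WM=29; [16,24) fires=2
i=14 t=24 v=6: DROP (t<29-3); WM=29
i=15 t=34 v=9: → [32,40); WM=31
i=16 t=33 v=8: → [32,40); WM=31
i=17 t=18 v=2: DROP (t<31-3); WM=31
i=18 t=39 v=3: → [32,40); WM=31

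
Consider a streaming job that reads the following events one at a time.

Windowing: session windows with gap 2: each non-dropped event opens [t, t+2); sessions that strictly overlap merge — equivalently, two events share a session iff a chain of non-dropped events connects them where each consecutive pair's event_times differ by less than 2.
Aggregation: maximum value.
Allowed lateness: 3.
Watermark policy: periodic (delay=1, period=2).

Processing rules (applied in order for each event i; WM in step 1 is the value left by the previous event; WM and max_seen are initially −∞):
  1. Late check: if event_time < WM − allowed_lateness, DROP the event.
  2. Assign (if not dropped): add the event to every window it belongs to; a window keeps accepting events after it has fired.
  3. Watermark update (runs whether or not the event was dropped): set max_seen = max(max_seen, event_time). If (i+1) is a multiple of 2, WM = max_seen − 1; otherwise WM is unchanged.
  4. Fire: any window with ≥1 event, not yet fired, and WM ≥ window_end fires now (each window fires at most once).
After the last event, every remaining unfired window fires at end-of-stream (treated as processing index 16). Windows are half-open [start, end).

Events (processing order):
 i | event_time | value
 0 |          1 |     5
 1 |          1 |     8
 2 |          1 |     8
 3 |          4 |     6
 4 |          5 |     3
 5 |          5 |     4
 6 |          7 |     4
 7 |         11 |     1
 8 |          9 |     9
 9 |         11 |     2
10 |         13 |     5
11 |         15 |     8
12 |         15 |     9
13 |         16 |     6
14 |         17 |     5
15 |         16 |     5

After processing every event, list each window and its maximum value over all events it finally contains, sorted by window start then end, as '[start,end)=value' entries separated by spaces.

[1,3)=8 [4,7)=6 [7,9)=4 [9,11)=9 [11,13)=2 [13,15)=5 [15,19)=9

i=0 t=1 v=5: → [1,3); WM=−∞
i=1 t=1 v=8: → [1,3); WM=0
i=2 t=1 v=8: → [1,3); WM=0
i=3 t=4 v=6: → [4,6); WM=3
i=4 t=5 v=3: → [4,7); WM=3
i=5 t=5 v=4: → [4,7); WM=4
i=6 t=7 v=4: → [7,9); WM=4
i=7 t=11 v=1: → [11,13); WM=10
i=8 t=9 v=9: → [9,11); WM=10
i=9 t=11 v=2: → [11,13); WM=10
i=10 t=13 v=5: → [13,15); WM=10
i=11 t=15 v=8: → [15,17); WM=14
i=12 t=15 v=9: → [15,17); WM=14
i=13 t=16 v=6: → [15,18); WM=15
i=14 t=17 v=5: → [15,19); WM=15
i=15 t=16 v=5: → [15,19); WM=16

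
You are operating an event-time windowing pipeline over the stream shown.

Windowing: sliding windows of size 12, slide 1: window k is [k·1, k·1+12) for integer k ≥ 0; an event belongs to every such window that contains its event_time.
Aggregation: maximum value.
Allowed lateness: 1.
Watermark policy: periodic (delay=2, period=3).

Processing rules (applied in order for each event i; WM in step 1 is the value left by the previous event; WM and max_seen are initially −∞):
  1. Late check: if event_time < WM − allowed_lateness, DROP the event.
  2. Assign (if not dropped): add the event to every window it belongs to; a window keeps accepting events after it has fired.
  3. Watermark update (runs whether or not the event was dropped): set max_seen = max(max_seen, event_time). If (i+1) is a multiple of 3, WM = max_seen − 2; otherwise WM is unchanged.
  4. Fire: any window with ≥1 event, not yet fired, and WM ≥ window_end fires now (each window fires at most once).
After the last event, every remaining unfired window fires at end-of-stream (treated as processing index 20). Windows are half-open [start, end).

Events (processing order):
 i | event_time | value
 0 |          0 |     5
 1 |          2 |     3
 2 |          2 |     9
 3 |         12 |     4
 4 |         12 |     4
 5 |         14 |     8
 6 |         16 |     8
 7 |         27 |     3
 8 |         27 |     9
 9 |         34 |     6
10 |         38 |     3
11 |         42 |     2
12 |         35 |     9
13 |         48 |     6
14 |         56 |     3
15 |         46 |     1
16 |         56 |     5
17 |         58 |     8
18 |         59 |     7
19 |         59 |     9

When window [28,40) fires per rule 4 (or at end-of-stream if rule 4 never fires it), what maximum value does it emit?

i=0 t=0 v=5: → [0,12); WM=−∞
i=1 t=2 v=3: → [2,14),[1,13),[0,12); WM=−∞
i=2 t=2 v=9: → [2,14),[1,13),[0,12); WM=0
i=3 t=12 v=4: → [12,24),[11,23),[10,22),[9,21),[8,20),[7,19),[6,18),[5,17),[4,16),[3,15),[2,14),[1,13); WM=0
i=4 t=12 v=4: → [12,24),[11,23),[10,22),[9,21),[8,20),[7,19),[6,18),[5,17),[4,16),[3,15),[2,14),[1,13); WM=0
i=5 t=14 v=8: → [14,26),[13,25),[12,24),[11,23),[10,22),[9,21),[8,20),[7,19),[6,18),[5,17),[4,16),[3,15); WM=12; [0,12) fires=9
i=6 t=16 v=8: → [16,28),[15,27),[14,26),[13,25),[12,24),[11,23),[10,22),[9,21),[8,20),[7,19),[6,18),[5,17); WM=12
i=7 t=27 v=3: → [27,39),[26,38),[25,37),[24,36),[23,35),[22,34),[21,33),[20,32),[19,31),[18,30),[17,29),[16,28); WM=12
i=8 t=27 v=9: → [27,39),[26,38),[25,37),[24,36),[23,35),[22,34),[21,33),[20,32),[19,31),[18,30),[17,29),[16,28); WM=25; [1,13) fires=9 [2,14) fires=9 [3,15) fires=8 [4,16) fires=8 [5,17) fires=8 [6,18) fires=8 [7,19) fires=8 [8,20) fires=8 [9,21) fires=8 [10,22) fires=8 [11,23) fires=8 [12,24) fires=8 [13,25) fires=8
i=9 t=34 v=6: → [34,46),[33,45),[32,44),[31,43),[30,42),[29,41),[28,40),[27,39),[26,38),[25,37),[24,36),[23,35); WM=25
i=10 t=38 v=3: → [38,50),[37,49),[36,48),[35,47),[34,46),[33,45),[32,44),[31,43),[30,42),[29,41),[28,40),[27,39); WM=25
i=11 t=42 v=2: → [42,54),[41,53),[40,52),[39,51),[38,50),[37,49),[36,48),[35,47),[34,46),[33,45),[32,44),[31,43); WM=40; [14,26) fires=8 [15,27) fires=8 [16,28) fires=9 [17,29) fires=9 [18,30) fires=9 [19,31) fires=9 [20,32) fires=9 [21,33) fires=9 [22,34) fires=9 [23,35) fires=9 [24,36) fires=9 [25,37) fires=9 [26,38) fires=9 [27,39) fires=9 [28,40) fires=6
i=12 t=35 v=9: DROP (t<40-1); WM=40
i=13 t=48 v=6: → [48,60),[47,59),[46,58),[45,57),[44,56),[43,55),[42,54),[41,53),[40,52),[39,51),[38,50),[37,49); WM=40
i=14 t=56 v=3: → [56,68),[55,67),[54,66),[53,65),[52,64),[51,63),[50,62),[49,61),[48,60),[47,59),[46,58),[45,57); WM=54; [29,41) fires=6 [30,42) fires=6 [31,43) fires=6 [32,44) fires=6 [33,45) fires=6 [34,46) fires=6 [35,47) fires=3 [36,48) fires=3 [37,49) fires=6 [38,50) fires=6 [39,51) fires=6 [40,52) fires=6 [41,53) fires=6 [42,54) fires=6
i=15 t=46 v=1: DROP (t<54-1); WM=54
i=16 t=56 v=5: → [56,68),[55,67),[54,66),[53,65),[52,64),[51,63),[50,62),[49,61),[48,60),[47,59),[46,58),[45,57); WM=54
i=17 t=58 v=8: → [58,70),[57,69),[56,68),[55,67),[54,66),[53,65),[52,64),[51,63),[50,62),[49,61),[48,60),[47,59); WM=56; [43,55) fires=6 [44,56) fires=6
i=18 t=59 v=7: → [59,71),[58,70),[57,69),[56,68),[55,67),[54,66),[53,65),[52,64),[51,63),[50,62),[49,61),[48,60); WM=56
i=19 t=59 v=9: → [59,71),[58,70),[57,69),[56,68),[55,67),[54,66),[53,65),[52,64),[51,63),[50,62),[49,61),[48,60); WM=56

6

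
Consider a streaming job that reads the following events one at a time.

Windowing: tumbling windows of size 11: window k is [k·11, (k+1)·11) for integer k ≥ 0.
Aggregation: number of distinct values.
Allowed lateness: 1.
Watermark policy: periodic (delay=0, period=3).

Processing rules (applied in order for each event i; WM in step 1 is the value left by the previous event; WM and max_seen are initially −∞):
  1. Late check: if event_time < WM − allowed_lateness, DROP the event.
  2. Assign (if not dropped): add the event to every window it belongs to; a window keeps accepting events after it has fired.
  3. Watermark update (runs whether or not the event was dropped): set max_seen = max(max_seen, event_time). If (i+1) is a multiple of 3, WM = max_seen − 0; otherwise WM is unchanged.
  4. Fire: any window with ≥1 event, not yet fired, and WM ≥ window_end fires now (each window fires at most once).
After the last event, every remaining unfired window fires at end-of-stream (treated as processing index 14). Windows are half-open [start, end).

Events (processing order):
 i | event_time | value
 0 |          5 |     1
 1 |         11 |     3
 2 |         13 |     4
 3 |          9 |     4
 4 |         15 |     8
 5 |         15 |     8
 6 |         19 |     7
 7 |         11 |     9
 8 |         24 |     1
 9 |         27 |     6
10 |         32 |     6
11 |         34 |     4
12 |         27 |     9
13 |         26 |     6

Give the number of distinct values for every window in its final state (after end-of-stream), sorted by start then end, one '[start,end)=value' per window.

[0,11)=1 [11,22)=4 [22,33)=2 [33,44)=1

i=0 t=5 v=1: → [0,11); WM=−∞
i=1 t=11 v=3: → [11,22); WM=−∞
i=2 t=13 v=4: → [11,22); WM=13; [0,11) fires=1
i=3 t=9 v=4: DROP (t<13-1); WM=13
i=4 t=15 v=8: → [11,22); WM=13
i=5 t=15 v=8: → [11,22); WM=15
i=6 t=19 v=7: → [11,22); WM=15
i=7 t=11 v=9: DROP (t<15-1); WM=15
i=8 t=24 v=1: → [22,33); WM=24; [11,22) fires=4
i=9 t=27 v=6: → [22,33); WM=24
i=10 t=32 v=6: → [22,33); WM=24
i=11 t=34 v=4: → [33,44); WM=34; [22,33) fires=2
i=12 t=27 v=9: DROP (t<34-1); WM=34
i=13 t=26 v=6: DROP (t<34-1); WM=34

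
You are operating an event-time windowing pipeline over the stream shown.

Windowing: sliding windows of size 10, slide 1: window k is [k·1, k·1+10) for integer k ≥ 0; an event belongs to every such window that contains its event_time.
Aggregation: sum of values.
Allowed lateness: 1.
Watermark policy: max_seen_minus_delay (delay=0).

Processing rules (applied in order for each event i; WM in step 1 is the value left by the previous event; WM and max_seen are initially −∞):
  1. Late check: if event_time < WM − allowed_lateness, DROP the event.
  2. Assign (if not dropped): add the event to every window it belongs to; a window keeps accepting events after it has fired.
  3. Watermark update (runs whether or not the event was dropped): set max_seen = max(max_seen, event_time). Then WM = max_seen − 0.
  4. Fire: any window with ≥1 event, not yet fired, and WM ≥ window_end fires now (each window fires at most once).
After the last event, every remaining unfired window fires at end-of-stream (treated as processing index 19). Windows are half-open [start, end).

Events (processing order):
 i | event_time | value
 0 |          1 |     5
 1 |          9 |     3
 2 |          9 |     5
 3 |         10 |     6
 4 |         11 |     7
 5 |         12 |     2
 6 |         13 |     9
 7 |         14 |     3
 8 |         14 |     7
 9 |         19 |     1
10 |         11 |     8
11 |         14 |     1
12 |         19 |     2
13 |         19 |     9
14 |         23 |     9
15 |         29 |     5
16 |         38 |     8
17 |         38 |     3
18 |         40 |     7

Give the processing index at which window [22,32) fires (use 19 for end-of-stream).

i=0 t=1 v=5: → [1,11),[0,10); WM=1
i=1 t=9 v=3: → [9,19),[8,18),[7,17),[6,16),[5,15),[4,14),[3,13),[2,12),[1,11),[0,10); WM=9
i=2 t=9 v=5: → [9,19),[8,18),[7,17),[6,16),[5,15),[4,14),[3,13),[2,12),[1,11),[0,10); WM=9
i=3 t=10 v=6: → [10,20),[9,19),[8,18),[7,17),[6,16),[5,15),[4,14),[3,13),[2,12),[1,11); WM=10; [0,10) fires=13
i=4 t=11 v=7: → [11,21),[10,20),[9,19),[8,18),[7,17),[6,16),[5,15),[4,14),[3,13),[2,12); WM=11; [1,11) fires=19
i=5 t=12 v=2: → [12,22),[11,21),[10,20),[9,19),[8,18),[7,17),[6,16),[5,15),[4,14),[3,13); WM=12; [2,12) fires=21
i=6 t=13 v=9: → [13,23),[12,22),[11,21),[10,20),[9,19),[8,18),[7,17),[6,16),[5,15),[4,14); WM=13; [3,13) fires=23
i=7 t=14 v=3: → [14,24),[13,23),[12,22),[11,21),[10,20),[9,19),[8,18),[7,17),[6,16),[5,15); WM=14; [4,14) fires=32
i=8 t=14 v=7: → [14,24),[13,23),[12,22),[11,21),[10,20),[9,19),[8,18),[7,17),[6,16),[5,15); WM=14
i=9 t=19 v=1: → [19,29),[18,28),[17,27),[16,26),[15,25),[14,24),[13,23),[12,22),[11,21),[10,20); WM=19; [5,15) fires=42 [6,16) fires=42 [7,17) fires=42 [8,18) fires=42 [9,19) fires=42
i=10 t=11 v=8: DROP (t<19-1); WM=19
i=11 t=14 v=1: DROP (t<19-1); WM=19
i=12 t=19 v=2: → [19,29),[18,28),[17,27),[16,26),[15,25),[14,24),[13,23),[12,22),[11,21),[10,20); WM=19
i=13 t=19 v=9: → [19,29),[18,28),[17,27),[16,26),[15,25),[14,24),[13,23),[12,22),[11,21),[10,20); WM=19
i=14 t=23 v=9: → [23,33),[22,32),[21,31),[20,30),[19,29),[18,28),[17,27),[16,26),[15,25),[14,24); WM=23; [10,20) fires=46 [11,21) fires=40 [12,22) fires=33 [13,23) fires=31
i=15 t=29 v=5: → [29,39),[28,38),[27,37),[26,36),[25,35),[24,34),[23,33),[22,32),[21,31),[20,30); WM=29; [14,24) fires=31 [15,25) fires=21 [16,26) fires=21 [17,27) fires=21 [18,28) fires=21 [19,29) fires=21
i=16 t=38 v=8: → [38,48),[37,47),[36,46),[35,45),[34,44),[33,43),[32,42),[31,41),[30,40),[29,39); WM=38; [20,30) fires=14 [21,31) fires=14 [22,32) fires=14 [23,33) fires=14 [24,34) fires=5 [25,35) fires=5 [26,36) fires=5 [27,37) fires=5 [28,38) fires=5
i=17 t=38 v=3: → [38,48),[37,47),[36,46),[35,45),[34,44),[33,43),[32,42),[31,41),[30,40),[29,39); WM=38
i=18 t=40 v=7: → [40,50),[39,49),[38,48),[37,47),[36,46),[35,45),[34,44),[33,43),[32,42),[31,41); WM=40; [29,39) fires=16 [30,40) fires=11

16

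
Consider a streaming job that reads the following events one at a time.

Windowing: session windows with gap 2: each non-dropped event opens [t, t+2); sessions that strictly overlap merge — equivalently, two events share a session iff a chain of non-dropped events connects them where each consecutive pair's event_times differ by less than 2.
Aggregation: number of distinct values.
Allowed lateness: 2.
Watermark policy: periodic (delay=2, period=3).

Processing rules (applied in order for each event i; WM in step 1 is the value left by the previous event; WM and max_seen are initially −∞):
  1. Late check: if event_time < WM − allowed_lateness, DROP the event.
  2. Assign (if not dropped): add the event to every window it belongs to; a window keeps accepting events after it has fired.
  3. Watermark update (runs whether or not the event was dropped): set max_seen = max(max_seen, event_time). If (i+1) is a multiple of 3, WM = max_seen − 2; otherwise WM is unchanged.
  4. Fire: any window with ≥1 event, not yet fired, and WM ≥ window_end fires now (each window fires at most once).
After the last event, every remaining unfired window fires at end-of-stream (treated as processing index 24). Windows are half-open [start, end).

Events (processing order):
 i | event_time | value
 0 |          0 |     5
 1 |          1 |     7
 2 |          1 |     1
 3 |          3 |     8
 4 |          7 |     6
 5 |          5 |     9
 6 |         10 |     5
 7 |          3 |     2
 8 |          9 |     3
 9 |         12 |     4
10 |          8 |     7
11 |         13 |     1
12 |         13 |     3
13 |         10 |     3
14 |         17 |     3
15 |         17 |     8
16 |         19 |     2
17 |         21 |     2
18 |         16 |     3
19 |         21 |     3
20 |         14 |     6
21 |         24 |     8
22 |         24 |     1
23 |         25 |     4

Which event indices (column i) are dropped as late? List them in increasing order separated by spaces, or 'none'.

i=0 t=0 v=5: → [0,2); WM=−∞
i=1 t=1 v=7: → [0,3); WM=−∞
i=2 t=1 v=1: → [0,3); WM=-1
i=3 t=3 v=8: → [3,5); WM=-1
i=4 t=7 v=6: → [7,9); WM=-1
i=5 t=5 v=9: → [5,7); WM=5
i=6 t=10 v=5: → [10,12); WM=5
i=7 t=3 v=2: → [3,5); WM=5
i=8 t=9 v=3: → [9,12); WM=8
i=9 t=12 v=4: → [12,14); WM=8
i=10 t=8 v=7: → [7,12); WM=8
i=11 t=13 v=1: → [12,15); WM=11
i=12 t=13 v=3: → [12,15); WM=11
i=13 t=10 v=3: → [7,12); WM=11
i=14 t=17 v=3: → [17,19); WM=15
i=15 t=17 v=8: → [17,19); WM=15
i=16 t=19 v=2: → [19,21); WM=15
i=17 t=21 v=2: → [21,23); WM=19
i=18 t=16 v=3: DROP (t<19-2); WM=19
i=19 t=21 v=3: → [21,23); WM=19
i=20 t=14 v=6: DROP (t<19-2); WM=19
i=21 t=24 v=8: → [24,26); WM=19
i=22 t=24 v=1: → [24,26); WM=19
i=23 t=25 v=4: → [24,27); WM=23

18 20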